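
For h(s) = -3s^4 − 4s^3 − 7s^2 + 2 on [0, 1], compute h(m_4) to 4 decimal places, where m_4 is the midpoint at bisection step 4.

0.2153

midpoint 0.5: h = -0.4375 < 0 → [0, 0.5]
midpoint 0.25: h = 1.488281 > 0 → [0.25, 0.5]
midpoint 0.375: h = 0.745361 > 0 → [0.375, 0.5]
midpoint 0.4375: h = 0.2153 > 0 → [0.4375, 0.5]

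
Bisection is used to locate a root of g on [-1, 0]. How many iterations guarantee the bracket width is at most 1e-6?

20

Width after n steps is 1/2^n. Need 2^n ≥ 1/1e-6 = 1000000.
2^19 = 524288 < 1000000 ≤ 2^20 = 1048576, so n = 20.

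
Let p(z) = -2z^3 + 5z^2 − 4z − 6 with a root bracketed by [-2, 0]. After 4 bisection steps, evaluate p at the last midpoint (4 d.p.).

-1.0586

p(-1) = 5 > 0, so the root lies in [-1, 0]
p(-0.5) = -2.5 < 0, so the root lies in [-1, -0.5]
p(-0.75) = 0.65625 > 0, so the root lies in [-0.75, -0.5]
p(-0.625) = -1.0586 < 0, so the root lies in [-0.75, -0.625]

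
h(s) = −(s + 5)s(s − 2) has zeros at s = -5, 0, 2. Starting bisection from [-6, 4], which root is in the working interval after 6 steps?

midpoint -1: h = -12 < 0 → [-6, -1]
midpoint -3.5: h = -28.875 < 0 → [-6, -3.5]
midpoint -4.75: h = -8.015625 < 0 → [-6, -4.75]
midpoint -5.375: h = 14.8652 > 0 → [-5.375, -4.75]
midpoint -5.0625: h = 2.2346 > 0 → [-5.0625, -4.75]
midpoint -4.90625: h = -3.1766 < 0 → [-5.0625, -4.90625]

-5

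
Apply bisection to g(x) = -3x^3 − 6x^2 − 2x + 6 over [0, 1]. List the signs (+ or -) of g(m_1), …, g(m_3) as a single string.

midpoint 0.5: g = 3.125 > 0 → [0.5, 1]
midpoint 0.75: g = -0.140625 < 0 → [0.5, 0.75]
midpoint 0.625: g = 1.673828 > 0 → [0.625, 0.75]

+-+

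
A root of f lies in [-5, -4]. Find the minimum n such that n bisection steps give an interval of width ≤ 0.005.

Width after n steps is 1/2^n. Need 2^n ≥ 1/0.005 = 200.
2^7 = 128 < 200 ≤ 2^8 = 256, so n = 8.

8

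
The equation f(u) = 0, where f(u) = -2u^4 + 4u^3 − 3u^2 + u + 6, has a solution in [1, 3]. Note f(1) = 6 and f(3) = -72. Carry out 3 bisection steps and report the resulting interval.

[1.75, 2]

f(2) = -4 < 0, so the root lies in [1, 2]
f(1.5) = 4.125 > 0, so the root lies in [1.5, 2]
f(1.75) = 1.242188 > 0, so the root lies in [1.75, 2]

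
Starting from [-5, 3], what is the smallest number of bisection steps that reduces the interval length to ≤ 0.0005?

14

Width after n steps is 8/2^n. Need 2^n ≥ 8/0.0005 = 16000.
2^13 = 8192 < 16000 ≤ 2^14 = 16384, so n = 14.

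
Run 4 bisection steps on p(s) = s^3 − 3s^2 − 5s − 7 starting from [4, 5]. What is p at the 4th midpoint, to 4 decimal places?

s = 4.5 gives p = 0.875, positive; keep [4, 4.5]
s = 4.25 gives p = -5.671875, negative; keep [4.25, 4.5]
s = 4.375 gives p = -2.556641, negative; keep [4.375, 4.5]
s = 4.4375 gives p = -0.8811, negative; keep [4.4375, 4.5]

-0.8811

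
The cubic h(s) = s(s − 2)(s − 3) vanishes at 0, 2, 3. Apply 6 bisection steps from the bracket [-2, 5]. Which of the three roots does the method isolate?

0

s = 1.5 gives h = 1.125, positive; keep [-2, 1.5]
s = -0.25 gives h = -1.828125, negative; keep [-0.25, 1.5]
s = 0.625 gives h = 2.041016, positive; keep [-0.25, 0.625]
s = 0.1875 gives h = 0.9558, positive; keep [-0.25, 0.1875]
s = -0.03125 gives h = -0.1924, negative; keep [-0.03125, 0.1875]
s = 0.078125 gives h = 0.4387, positive; keep [-0.03125, 0.078125]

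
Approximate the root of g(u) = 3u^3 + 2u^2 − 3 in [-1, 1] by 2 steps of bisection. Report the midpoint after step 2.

g(0) = -3 < 0, so the root lies in [0, 1]
g(0.5) = -2.125 < 0, so the root lies in [0.5, 1]

0.5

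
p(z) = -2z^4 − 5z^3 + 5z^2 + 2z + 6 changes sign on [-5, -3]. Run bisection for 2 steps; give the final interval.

midpoint -4: p = -114 < 0 → [-4, -3]
midpoint -3.5: p = -25.5 < 0 → [-3.5, -3]

[-3.5, -3]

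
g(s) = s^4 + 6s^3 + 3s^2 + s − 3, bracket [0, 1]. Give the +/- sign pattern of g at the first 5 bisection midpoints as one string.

-++-+

g(0.5) = -0.9375 < 0, so the root lies in [0.5, 1]
g(0.75) = 2.285156 > 0, so the root lies in [0.5, 0.75]
g(0.625) = 0.414307 > 0, so the root lies in [0.5, 0.625]
g(0.5625) = -0.3203 < 0, so the root lies in [0.5625, 0.625]
g(0.59375) = 0.0316 > 0, so the root lies in [0.5625, 0.59375]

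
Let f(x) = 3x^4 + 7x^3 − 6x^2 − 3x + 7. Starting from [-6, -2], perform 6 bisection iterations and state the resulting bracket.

[-2.875, -2.8125]

f(-4) = 243 > 0, so the root lies in [-4, -2]
f(-3) = 16 > 0, so the root lies in [-3, -2]
f(-2.5) = -15.1875 < 0, so the root lies in [-3, -2.5]
f(-2.75) = -4.1289 < 0, so the root lies in [-3, -2.75]
f(-2.875) = 4.6472 > 0, so the root lies in [-2.875, -2.75]
f(-2.8125) = -0.0429 < 0, so the root lies in [-2.875, -2.8125]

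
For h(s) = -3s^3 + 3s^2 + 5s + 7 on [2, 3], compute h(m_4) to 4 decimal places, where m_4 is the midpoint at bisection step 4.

0.8904

midpoint 2.5: h = -8.625 < 0 → [2, 2.5]
midpoint 2.25: h = -0.734375 < 0 → [2, 2.25]
midpoint 2.125: h = 2.384766 > 0 → [2.125, 2.25]
midpoint 2.1875: h = 0.8904 > 0 → [2.1875, 2.25]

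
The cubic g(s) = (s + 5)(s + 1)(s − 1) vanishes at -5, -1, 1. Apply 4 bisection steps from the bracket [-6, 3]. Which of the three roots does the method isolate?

midpoint -1.5: g = 4.375 > 0 → [-6, -1.5]
midpoint -3.75: g = 16.328125 > 0 → [-6, -3.75]
midpoint -4.875: g = 2.845703 > 0 → [-6, -4.875]
midpoint -5.4375: g = -12.4978 < 0 → [-5.4375, -4.875]

-5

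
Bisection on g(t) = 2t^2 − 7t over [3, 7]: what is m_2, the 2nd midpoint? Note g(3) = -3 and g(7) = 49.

4

t = 5 gives g = 15, positive; keep [3, 5]
t = 4 gives g = 4, positive; keep [3, 4]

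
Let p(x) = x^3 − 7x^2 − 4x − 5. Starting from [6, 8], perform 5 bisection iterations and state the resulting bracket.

[7.5625, 7.625]

midpoint 7: p = -33 < 0 → [7, 8]
midpoint 7.5: p = -6.875 < 0 → [7.5, 8]
midpoint 7.75: p = 9.046875 > 0 → [7.5, 7.75]
midpoint 7.625: p = 0.8379 > 0 → [7.5, 7.625]
midpoint 7.5625: p = -3.0798 < 0 → [7.5625, 7.625]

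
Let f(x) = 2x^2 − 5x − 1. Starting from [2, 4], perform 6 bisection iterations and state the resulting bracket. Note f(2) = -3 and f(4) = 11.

[2.65625, 2.6875]

f(3) = 2 > 0, so the root lies in [2, 3]
f(2.5) = -1 < 0, so the root lies in [2.5, 3]
f(2.75) = 0.375 > 0, so the root lies in [2.5, 2.75]
f(2.625) = -0.3438 < 0, so the root lies in [2.625, 2.75]
f(2.6875) = 0.0078 > 0, so the root lies in [2.625, 2.6875]
f(2.65625) = -0.1699 < 0, so the root lies in [2.65625, 2.6875]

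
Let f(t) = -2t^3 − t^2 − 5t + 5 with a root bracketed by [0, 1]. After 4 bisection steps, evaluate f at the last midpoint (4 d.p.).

0.4399

t = 0.5 gives f = 2, positive; keep [0.5, 1]
t = 0.75 gives f = -0.15625, negative; keep [0.5, 0.75]
t = 0.625 gives f = 0.996094, positive; keep [0.625, 0.75]
t = 0.6875 gives f = 0.4399, positive; keep [0.6875, 0.75]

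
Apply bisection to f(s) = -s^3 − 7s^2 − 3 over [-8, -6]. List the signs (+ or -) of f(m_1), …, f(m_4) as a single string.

-+++

s = -7 gives f = -3, negative; keep [-8, -7]
s = -7.5 gives f = 25.125, positive; keep [-7.5, -7]
s = -7.25 gives f = 10.140625, positive; keep [-7.25, -7]
s = -7.125 gives f = 3.3457, positive; keep [-7.125, -7]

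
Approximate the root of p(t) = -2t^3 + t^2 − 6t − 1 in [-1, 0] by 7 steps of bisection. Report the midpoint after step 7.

-0.1640625

midpoint -0.5: p = 2.5 > 0 → [-0.5, 0]
midpoint -0.25: p = 0.59375 > 0 → [-0.25, 0]
midpoint -0.125: p = -0.230469 < 0 → [-0.25, -0.125]
midpoint -0.1875: p = 0.1733 > 0 → [-0.1875, -0.125]
midpoint -0.15625: p = -0.0305 < 0 → [-0.1875, -0.15625]
midpoint -0.171875: p = 0.0709 > 0 → [-0.171875, -0.15625]
midpoint -0.1640625: p = 0.0201 > 0 → [-0.1640625, -0.15625]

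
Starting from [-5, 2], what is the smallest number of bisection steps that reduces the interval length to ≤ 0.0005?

Width after n steps is 7/2^n. Need 2^n ≥ 7/0.0005 = 14000.
2^13 = 8192 < 14000 ≤ 2^14 = 16384, so n = 14.

14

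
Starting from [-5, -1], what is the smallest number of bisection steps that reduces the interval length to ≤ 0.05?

7

Width after n steps is 4/2^n. Need 2^n ≥ 4/0.05 = 80.
2^6 = 64 < 80 ≤ 2^7 = 128, so n = 7.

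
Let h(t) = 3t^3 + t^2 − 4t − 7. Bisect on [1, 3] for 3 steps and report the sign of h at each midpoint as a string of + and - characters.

+-+

m = 2, h(m) = 13 (+); new bracket [1, 2]
m = 1.5, h(m) = -0.625 (−); new bracket [1.5, 2]
m = 1.75, h(m) = 5.140625 (+); new bracket [1.5, 1.75]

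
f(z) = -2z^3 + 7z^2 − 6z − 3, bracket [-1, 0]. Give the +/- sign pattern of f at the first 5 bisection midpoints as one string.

midpoint -0.5: f = 2 > 0 → [-0.5, 0]
midpoint -0.25: f = -1.03125 < 0 → [-0.5, -0.25]
midpoint -0.375: f = 0.339844 > 0 → [-0.375, -0.25]
midpoint -0.3125: f = -0.3804 < 0 → [-0.375, -0.3125]
midpoint -0.34375: f = -0.0291 < 0 → [-0.375, -0.34375]

+-+--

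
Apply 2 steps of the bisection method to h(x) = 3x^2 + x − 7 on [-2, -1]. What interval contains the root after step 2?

x = -1.5 gives h = -1.75, negative; keep [-2, -1.5]
x = -1.75 gives h = 0.4375, positive; keep [-1.75, -1.5]

[-1.75, -1.5]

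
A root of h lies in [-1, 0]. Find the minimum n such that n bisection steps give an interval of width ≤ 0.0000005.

Width after n steps is 1/2^n. Need 2^n ≥ 1/0.0000005 = 2000000.
2^20 = 1048576 < 2000000 ≤ 2^21 = 2097152, so n = 21.

21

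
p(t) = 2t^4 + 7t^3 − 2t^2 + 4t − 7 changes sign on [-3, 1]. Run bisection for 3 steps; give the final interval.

[0.5, 1]

t = -1 gives p = -18, negative; keep [-1, 1]
t = 0 gives p = -7, negative; keep [0, 1]
t = 0.5 gives p = -4.5, negative; keep [0.5, 1]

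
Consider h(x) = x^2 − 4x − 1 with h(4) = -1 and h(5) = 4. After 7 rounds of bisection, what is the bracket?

[4.234375, 4.2421875]

midpoint 4.5: h = 1.25 > 0 → [4, 4.5]
midpoint 4.25: h = 0.0625 > 0 → [4, 4.25]
midpoint 4.125: h = -0.484375 < 0 → [4.125, 4.25]
midpoint 4.1875: h = -0.2148 < 0 → [4.1875, 4.25]
midpoint 4.21875: h = -0.0771 < 0 → [4.21875, 4.25]
midpoint 4.234375: h = -0.0076 < 0 → [4.234375, 4.25]
midpoint 4.2421875: h = 0.0274 > 0 → [4.234375, 4.2421875]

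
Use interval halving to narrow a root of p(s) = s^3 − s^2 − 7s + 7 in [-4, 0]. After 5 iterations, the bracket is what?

[-2.75, -2.625]

midpoint -2: p = 9 > 0 → [-4, -2]
midpoint -3: p = -8 < 0 → [-3, -2]
midpoint -2.5: p = 2.625 > 0 → [-3, -2.5]
midpoint -2.75: p = -2.1094 < 0 → [-2.75, -2.5]
midpoint -2.625: p = 0.3965 > 0 → [-2.75, -2.625]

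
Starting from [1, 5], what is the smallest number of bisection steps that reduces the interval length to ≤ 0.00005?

Width after n steps is 4/2^n. Need 2^n ≥ 4/0.00005 = 80000.
2^16 = 65536 < 80000 ≤ 2^17 = 131072, so n = 17.

17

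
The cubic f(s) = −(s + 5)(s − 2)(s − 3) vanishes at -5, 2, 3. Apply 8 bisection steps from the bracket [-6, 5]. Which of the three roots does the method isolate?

f(-0.5) = -39.375 < 0, so the root lies in [-6, -0.5]
f(-3.25) = -57.421875 < 0, so the root lies in [-6, -3.25]
f(-4.625) = -18.943359 < 0, so the root lies in [-6, -4.625]
f(-5.3125) = 18.9954 > 0, so the root lies in [-5.3125, -4.625]
f(-4.96875) = -1.7354 < 0, so the root lies in [-5.3125, -4.96875]
f(-5.140625) = 8.1744 > 0, so the root lies in [-5.140625, -4.96875]
f(-5.0546875) = 3.1075 > 0, so the root lies in [-5.0546875, -4.96875]
f(-5.01171875) = 0.6583 > 0, so the root lies in [-5.01171875, -4.96875]

-5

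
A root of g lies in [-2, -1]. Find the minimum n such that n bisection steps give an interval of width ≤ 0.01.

7

Width after n steps is 1/2^n. Need 2^n ≥ 1/0.01 = 100.
2^6 = 64 < 100 ≤ 2^7 = 128, so n = 7.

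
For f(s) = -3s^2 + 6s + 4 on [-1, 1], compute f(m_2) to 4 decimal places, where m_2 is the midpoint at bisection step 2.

m = 0, f(m) = 4 (+); new bracket [-1, 0]
m = -0.5, f(m) = 0.25 (+); new bracket [-1, -0.5]

0.2500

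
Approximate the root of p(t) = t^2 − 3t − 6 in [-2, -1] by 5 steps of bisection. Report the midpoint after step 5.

t = -1.5 gives p = 0.75, positive; keep [-1.5, -1]
t = -1.25 gives p = -0.6875, negative; keep [-1.5, -1.25]
t = -1.375 gives p = 0.015625, positive; keep [-1.375, -1.25]
t = -1.3125 gives p = -0.3398, negative; keep [-1.375, -1.3125]
t = -1.34375 gives p = -0.1631, negative; keep [-1.375, -1.34375]

-1.34375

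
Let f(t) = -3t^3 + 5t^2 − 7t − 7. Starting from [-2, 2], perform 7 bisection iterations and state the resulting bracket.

[-0.625, -0.59375]

midpoint 0: f = -7 < 0 → [-2, 0]
midpoint -1: f = 8 > 0 → [-1, 0]
midpoint -0.5: f = -1.875 < 0 → [-1, -0.5]
midpoint -0.75: f = 2.3281 > 0 → [-0.75, -0.5]
midpoint -0.625: f = 0.0605 > 0 → [-0.625, -0.5]
midpoint -0.5625: f = -0.9465 < 0 → [-0.625, -0.5625]
midpoint -0.59375: f = -0.4531 < 0 → [-0.625, -0.59375]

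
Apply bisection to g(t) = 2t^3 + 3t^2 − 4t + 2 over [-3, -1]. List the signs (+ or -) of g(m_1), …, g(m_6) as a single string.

midpoint -2: g = 6 > 0 → [-3, -2]
midpoint -2.5: g = -0.5 < 0 → [-2.5, -2]
midpoint -2.25: g = 3.40625 > 0 → [-2.5, -2.25]
midpoint -2.375: g = 1.6289 > 0 → [-2.5, -2.375]
midpoint -2.4375: g = 0.6099 > 0 → [-2.5, -2.4375]
midpoint -2.46875: g = 0.0665 > 0 → [-2.5, -2.46875]

+-++++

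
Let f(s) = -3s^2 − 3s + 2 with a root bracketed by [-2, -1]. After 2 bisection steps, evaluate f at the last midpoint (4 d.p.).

f(-1.5) = -0.25 < 0, so the root lies in [-1.5, -1]
f(-1.25) = 1.0625 > 0, so the root lies in [-1.5, -1.25]

1.0625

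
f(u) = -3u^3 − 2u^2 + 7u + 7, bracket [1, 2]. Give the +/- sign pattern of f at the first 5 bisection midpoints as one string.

midpoint 1.5: f = 2.875 > 0 → [1.5, 2]
midpoint 1.75: f = -2.953125 < 0 → [1.5, 1.75]
midpoint 1.625: f = 0.220703 > 0 → [1.625, 1.75]
midpoint 1.6875: f = -1.2991 < 0 → [1.625, 1.6875]
midpoint 1.65625: f = -0.5227 < 0 → [1.625, 1.65625]

+-+--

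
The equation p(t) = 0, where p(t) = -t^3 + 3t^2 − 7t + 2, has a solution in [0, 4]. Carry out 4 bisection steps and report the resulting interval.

t = 2 gives p = -8, negative; keep [0, 2]
t = 1 gives p = -3, negative; keep [0, 1]
t = 0.5 gives p = -0.875, negative; keep [0, 0.5]
t = 0.25 gives p = 0.4219, positive; keep [0.25, 0.5]

[0.25, 0.5]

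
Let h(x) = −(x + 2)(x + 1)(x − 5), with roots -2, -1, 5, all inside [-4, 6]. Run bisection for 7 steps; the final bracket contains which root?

5

m = 1, h(m) = 24 (+); new bracket [1, 6]
m = 3.5, h(m) = 37.125 (+); new bracket [3.5, 6]
m = 4.75, h(m) = 9.703125 (+); new bracket [4.75, 6]
m = 5.375, h(m) = -17.6309 (−); new bracket [4.75, 5.375]
m = 5.0625, h(m) = -2.676 (−); new bracket [4.75, 5.0625]
m = 4.90625, h(m) = 3.8241 (+); new bracket [4.90625, 5.0625]
m = 4.984375, h(m) = 0.6531 (+); new bracket [4.984375, 5.0625]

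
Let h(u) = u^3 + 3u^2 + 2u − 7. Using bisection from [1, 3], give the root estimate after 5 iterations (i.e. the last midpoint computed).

h(2) = 17 > 0, so the root lies in [1, 2]
h(1.5) = 6.125 > 0, so the root lies in [1, 1.5]
h(1.25) = 2.140625 > 0, so the root lies in [1, 1.25]
h(1.125) = 0.4707 > 0, so the root lies in [1, 1.125]
h(1.0625) = -0.2888 < 0, so the root lies in [1.0625, 1.125]

1.0625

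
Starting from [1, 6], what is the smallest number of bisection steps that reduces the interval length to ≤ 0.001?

Width after n steps is 5/2^n. Need 2^n ≥ 5/0.001 = 5000.
2^12 = 4096 < 5000 ≤ 2^13 = 8192, so n = 13.

13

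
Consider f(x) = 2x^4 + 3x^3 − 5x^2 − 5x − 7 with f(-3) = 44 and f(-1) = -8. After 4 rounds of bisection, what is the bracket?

midpoint -2: f = -9 < 0 → [-3, -2]
midpoint -2.5: f = 5.5 > 0 → [-2.5, -2]
midpoint -2.25: f = -3.976562 < 0 → [-2.5, -2.25]
midpoint -2.375: f = 0.1157 > 0 → [-2.375, -2.25]

[-2.375, -2.25]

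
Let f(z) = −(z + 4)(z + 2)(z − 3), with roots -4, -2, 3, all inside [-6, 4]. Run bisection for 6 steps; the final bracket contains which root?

midpoint -1: f = 12 > 0 → [-1, 4]
midpoint 1.5: f = 28.875 > 0 → [1.5, 4]
midpoint 2.75: f = 8.015625 > 0 → [2.75, 4]
midpoint 3.375: f = -14.8652 < 0 → [2.75, 3.375]
midpoint 3.0625: f = -2.2346 < 0 → [2.75, 3.0625]
midpoint 2.90625: f = 3.1766 > 0 → [2.90625, 3.0625]

3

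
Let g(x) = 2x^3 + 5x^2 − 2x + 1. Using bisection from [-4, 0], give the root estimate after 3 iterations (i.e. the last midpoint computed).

g(-2) = 9 > 0, so the root lies in [-4, -2]
g(-3) = -2 < 0, so the root lies in [-3, -2]
g(-2.5) = 6 > 0, so the root lies in [-3, -2.5]

-2.5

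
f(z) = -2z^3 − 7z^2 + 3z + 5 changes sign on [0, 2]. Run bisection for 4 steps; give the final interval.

m = 1, f(m) = -1 (−); new bracket [0, 1]
m = 0.5, f(m) = 4.5 (+); new bracket [0.5, 1]
m = 0.75, f(m) = 2.46875 (+); new bracket [0.75, 1]
m = 0.875, f(m) = 0.9258 (+); new bracket [0.875, 1]

[0.875, 1]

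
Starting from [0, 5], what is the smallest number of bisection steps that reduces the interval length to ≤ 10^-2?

Width after n steps is 5/2^n. Need 2^n ≥ 5/10^-2 = 500.
2^8 = 256 < 500 ≤ 2^9 = 512, so n = 9.

9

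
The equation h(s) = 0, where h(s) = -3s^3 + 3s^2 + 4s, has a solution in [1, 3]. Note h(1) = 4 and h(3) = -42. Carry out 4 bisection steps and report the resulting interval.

[1.75, 1.875]

m = 2, h(m) = -4 (−); new bracket [1, 2]
m = 1.5, h(m) = 2.625 (+); new bracket [1.5, 2]
m = 1.75, h(m) = 0.109375 (+); new bracket [1.75, 2]
m = 1.875, h(m) = -1.7285 (−); new bracket [1.75, 1.875]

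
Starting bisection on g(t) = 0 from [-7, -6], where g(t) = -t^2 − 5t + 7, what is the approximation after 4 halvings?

m = -6.5, g(m) = -2.75 (−); new bracket [-6.5, -6]
m = -6.25, g(m) = -0.8125 (−); new bracket [-6.25, -6]
m = -6.125, g(m) = 0.109375 (+); new bracket [-6.25, -6.125]
m = -6.1875, g(m) = -0.3477 (−); new bracket [-6.1875, -6.125]

-6.1875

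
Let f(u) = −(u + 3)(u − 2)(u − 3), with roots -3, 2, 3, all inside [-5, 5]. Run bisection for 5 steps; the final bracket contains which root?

m = 0, f(m) = -18 (−); new bracket [-5, 0]
m = -2.5, f(m) = -12.375 (−); new bracket [-5, -2.5]
m = -3.75, f(m) = 29.109375 (+); new bracket [-3.75, -2.5]
m = -3.125, f(m) = 3.9238 (+); new bracket [-3.125, -2.5]
m = -2.8125, f(m) = -5.2449 (−); new bracket [-3.125, -2.8125]

-3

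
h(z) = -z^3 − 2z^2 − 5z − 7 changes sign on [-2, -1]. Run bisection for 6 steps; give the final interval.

midpoint -1.5: h = -0.625 < 0 → [-2, -1.5]
midpoint -1.75: h = 0.984375 > 0 → [-1.75, -1.5]
midpoint -1.625: h = 0.134766 > 0 → [-1.625, -1.5]
midpoint -1.5625: h = -0.2556 < 0 → [-1.625, -1.5625]
midpoint -1.59375: h = -0.0631 < 0 → [-1.625, -1.59375]
midpoint -1.609375: h = 0.0351 > 0 → [-1.609375, -1.59375]

[-1.609375, -1.59375]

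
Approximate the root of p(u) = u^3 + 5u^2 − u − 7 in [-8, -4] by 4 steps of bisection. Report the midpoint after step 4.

-4.75

m = -6, p(m) = -37 (−); new bracket [-6, -4]
m = -5, p(m) = -2 (−); new bracket [-5, -4]
m = -4.5, p(m) = 7.625 (+); new bracket [-5, -4.5]
m = -4.75, p(m) = 3.3906 (+); new bracket [-5, -4.75]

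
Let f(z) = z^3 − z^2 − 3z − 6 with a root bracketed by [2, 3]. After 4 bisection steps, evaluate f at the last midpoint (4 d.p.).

midpoint 2.5: f = -4.125 < 0 → [2.5, 3]
midpoint 2.75: f = -1.015625 < 0 → [2.75, 3]
midpoint 2.875: f = 0.873047 > 0 → [2.75, 2.875]
midpoint 2.8125: f = -0.1003 < 0 → [2.8125, 2.875]

-0.1003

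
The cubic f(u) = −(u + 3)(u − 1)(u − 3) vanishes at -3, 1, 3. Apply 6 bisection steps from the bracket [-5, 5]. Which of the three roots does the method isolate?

-3

u = 0 gives f = -9, negative; keep [-5, 0]
u = -2.5 gives f = -9.625, negative; keep [-5, -2.5]
u = -3.75 gives f = 24.046875, positive; keep [-3.75, -2.5]
u = -3.125 gives f = 3.1582, positive; keep [-3.125, -2.5]
u = -2.8125 gives f = -4.155, negative; keep [-3.125, -2.8125]
u = -2.96875 gives f = -0.7403, negative; keep [-3.125, -2.96875]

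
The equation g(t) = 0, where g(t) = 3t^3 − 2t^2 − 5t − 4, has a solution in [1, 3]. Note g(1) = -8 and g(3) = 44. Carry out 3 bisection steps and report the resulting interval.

[1.75, 2]

m = 2, g(m) = 2 (+); new bracket [1, 2]
m = 1.5, g(m) = -5.875 (−); new bracket [1.5, 2]
m = 1.75, g(m) = -2.796875 (−); new bracket [1.75, 2]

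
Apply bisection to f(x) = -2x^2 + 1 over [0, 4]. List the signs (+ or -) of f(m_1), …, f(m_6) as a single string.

midpoint 2: f = -7 < 0 → [0, 2]
midpoint 1: f = -1 < 0 → [0, 1]
midpoint 0.5: f = 0.5 > 0 → [0.5, 1]
midpoint 0.75: f = -0.125 < 0 → [0.5, 0.75]
midpoint 0.625: f = 0.2188 > 0 → [0.625, 0.75]
midpoint 0.6875: f = 0.0547 > 0 → [0.6875, 0.75]

--+-++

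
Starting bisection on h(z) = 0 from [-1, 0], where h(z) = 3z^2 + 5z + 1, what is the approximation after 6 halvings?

-0.234375

z = -0.5 gives h = -0.75, negative; keep [-0.5, 0]
z = -0.25 gives h = -0.0625, negative; keep [-0.25, 0]
z = -0.125 gives h = 0.421875, positive; keep [-0.25, -0.125]
z = -0.1875 gives h = 0.168, positive; keep [-0.25, -0.1875]
z = -0.21875 gives h = 0.0498, positive; keep [-0.25, -0.21875]
z = -0.234375 gives h = -0.0071, negative; keep [-0.234375, -0.21875]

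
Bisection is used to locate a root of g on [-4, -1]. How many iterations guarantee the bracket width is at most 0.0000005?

23

Width after n steps is 3/2^n. Need 2^n ≥ 3/0.0000005 = 6000000.
2^22 = 4194304 < 6000000 ≤ 2^23 = 8388608, so n = 23.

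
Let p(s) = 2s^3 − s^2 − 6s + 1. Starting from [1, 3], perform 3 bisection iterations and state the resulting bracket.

[1.75, 2]

p(2) = 1 > 0, so the root lies in [1, 2]
p(1.5) = -3.5 < 0, so the root lies in [1.5, 2]
p(1.75) = -1.84375 < 0, so the root lies in [1.75, 2]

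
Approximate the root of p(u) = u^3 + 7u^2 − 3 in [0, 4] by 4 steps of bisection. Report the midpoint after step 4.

0.75

midpoint 2: p = 33 > 0 → [0, 2]
midpoint 1: p = 5 > 0 → [0, 1]
midpoint 0.5: p = -1.125 < 0 → [0.5, 1]
midpoint 0.75: p = 1.3594 > 0 → [0.5, 0.75]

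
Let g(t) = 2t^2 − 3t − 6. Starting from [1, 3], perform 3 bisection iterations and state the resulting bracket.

t = 2 gives g = -4, negative; keep [2, 3]
t = 2.5 gives g = -1, negative; keep [2.5, 3]
t = 2.75 gives g = 0.875, positive; keep [2.5, 2.75]

[2.5, 2.75]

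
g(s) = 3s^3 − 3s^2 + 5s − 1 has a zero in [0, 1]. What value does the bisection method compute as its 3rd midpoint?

g(0.5) = 1.125 > 0, so the root lies in [0, 0.5]
g(0.25) = 0.109375 > 0, so the root lies in [0, 0.25]
g(0.125) = -0.416016 < 0, so the root lies in [0.125, 0.25]

0.125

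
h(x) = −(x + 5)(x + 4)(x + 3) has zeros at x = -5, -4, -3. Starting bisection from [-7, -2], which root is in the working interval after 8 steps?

-5

h(-4.5) = -0.375 < 0, so the root lies in [-7, -4.5]
h(-5.75) = 3.609375 > 0, so the root lies in [-5.75, -4.5]
h(-5.125) = 0.298828 > 0, so the root lies in [-5.125, -4.5]
h(-4.8125) = -0.2761 < 0, so the root lies in [-5.125, -4.8125]
h(-4.96875) = -0.0596 < 0, so the root lies in [-5.125, -4.96875]
h(-5.046875) = 0.1004 > 0, so the root lies in [-5.046875, -4.96875]
h(-5.0078125) = 0.0158 > 0, so the root lies in [-5.0078125, -4.96875]
h(-4.98828125) = -0.023 < 0, so the root lies in [-5.0078125, -4.98828125]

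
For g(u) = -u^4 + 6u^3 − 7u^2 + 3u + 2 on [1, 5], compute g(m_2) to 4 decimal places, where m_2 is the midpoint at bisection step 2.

30.0000

g(3) = 29 > 0, so the root lies in [3, 5]
g(4) = 30 > 0, so the root lies in [4, 5]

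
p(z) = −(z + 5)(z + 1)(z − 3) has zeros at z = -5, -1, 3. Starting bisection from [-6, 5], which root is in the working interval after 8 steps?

3

p(-0.5) = 7.875 > 0, so the root lies in [-0.5, 5]
p(2.25) = 17.671875 > 0, so the root lies in [2.25, 5]
p(3.625) = -24.931641 < 0, so the root lies in [2.25, 3.625]
p(2.9375) = 1.9534 > 0, so the root lies in [2.9375, 3.625]
p(3.28125) = -9.9715 < 0, so the root lies in [2.9375, 3.28125]
p(3.109375) = -3.6449 < 0, so the root lies in [2.9375, 3.109375]
p(3.0234375) = -0.7566 < 0, so the root lies in [2.9375, 3.0234375]
p(2.98046875) = 0.6204 > 0, so the root lies in [2.98046875, 3.0234375]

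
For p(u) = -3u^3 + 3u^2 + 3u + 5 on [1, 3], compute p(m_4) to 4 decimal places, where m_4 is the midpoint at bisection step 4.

1.3965

m = 2, p(m) = -1 (−); new bracket [1, 2]
m = 1.5, p(m) = 6.125 (+); new bracket [1.5, 2]
m = 1.75, p(m) = 3.359375 (+); new bracket [1.75, 2]
m = 1.875, p(m) = 1.3965 (+); new bracket [1.875, 2]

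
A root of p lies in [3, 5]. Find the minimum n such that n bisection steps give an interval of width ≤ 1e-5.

Width after n steps is 2/2^n. Need 2^n ≥ 2/1e-5 = 200000.
2^17 = 131072 < 200000 ≤ 2^18 = 262144, so n = 18.

18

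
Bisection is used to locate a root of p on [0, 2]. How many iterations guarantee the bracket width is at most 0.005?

9

Width after n steps is 2/2^n. Need 2^n ≥ 2/0.005 = 400.
2^8 = 256 < 400 ≤ 2^9 = 512, so n = 9.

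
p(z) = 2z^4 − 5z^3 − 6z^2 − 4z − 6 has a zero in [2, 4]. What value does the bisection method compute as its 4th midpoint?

p(3) = -45 < 0, so the root lies in [3, 4]
p(3.5) = -7.75 < 0, so the root lies in [3.5, 4]
p(3.75) = 26.460938 > 0, so the root lies in [3.5, 3.75]
p(3.625) = 7.8345 > 0, so the root lies in [3.5, 3.625]

3.625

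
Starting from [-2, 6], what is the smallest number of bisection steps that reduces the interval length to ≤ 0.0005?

14

Width after n steps is 8/2^n. Need 2^n ≥ 8/0.0005 = 16000.
2^13 = 8192 < 16000 ≤ 2^14 = 16384, so n = 14.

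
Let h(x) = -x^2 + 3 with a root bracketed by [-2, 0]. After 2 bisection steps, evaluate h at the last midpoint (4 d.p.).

midpoint -1: h = 2 > 0 → [-2, -1]
midpoint -1.5: h = 0.75 > 0 → [-2, -1.5]

0.7500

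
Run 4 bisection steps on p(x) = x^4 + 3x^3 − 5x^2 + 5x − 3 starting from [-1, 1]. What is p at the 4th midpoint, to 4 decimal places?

0.1428

midpoint 0: p = -3 < 0 → [0, 1]
midpoint 0.5: p = -1.3125 < 0 → [0.5, 1]
midpoint 0.75: p = -0.480469 < 0 → [0.75, 1]
midpoint 0.875: p = 0.1428 > 0 → [0.75, 0.875]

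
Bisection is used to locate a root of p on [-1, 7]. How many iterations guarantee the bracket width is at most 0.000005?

Width after n steps is 8/2^n. Need 2^n ≥ 8/0.000005 = 1600000.
2^20 = 1048576 < 1600000 ≤ 2^21 = 2097152, so n = 21.

21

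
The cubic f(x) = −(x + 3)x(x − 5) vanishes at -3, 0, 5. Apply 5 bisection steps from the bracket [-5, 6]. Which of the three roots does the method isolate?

x = 0.5 gives f = 7.875, positive; keep [0.5, 6]
x = 3.25 gives f = 35.546875, positive; keep [3.25, 6]
x = 4.625 gives f = 13.224609, positive; keep [4.625, 6]
x = 5.3125 gives f = -13.8, negative; keep [4.625, 5.3125]
x = 4.96875 gives f = 1.2373, positive; keep [4.96875, 5.3125]

5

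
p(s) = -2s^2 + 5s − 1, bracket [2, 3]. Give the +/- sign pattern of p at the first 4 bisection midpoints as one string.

s = 2.5 gives p = -1, negative; keep [2, 2.5]
s = 2.25 gives p = 0.125, positive; keep [2.25, 2.5]
s = 2.375 gives p = -0.40625, negative; keep [2.25, 2.375]
s = 2.3125 gives p = -0.1328, negative; keep [2.25, 2.3125]

-+--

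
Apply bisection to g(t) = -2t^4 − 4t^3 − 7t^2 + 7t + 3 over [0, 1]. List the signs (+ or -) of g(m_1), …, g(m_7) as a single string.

midpoint 0.5: g = 4.125 > 0 → [0.5, 1]
midpoint 0.75: g = 1.992188 > 0 → [0.75, 1]
midpoint 0.875: g = -0.086426 < 0 → [0.75, 0.875]
midpoint 0.8125: g = 1.0493 > 0 → [0.8125, 0.875]
midpoint 0.84375: g = 0.5065 > 0 → [0.84375, 0.875]
midpoint 0.859375: g = 0.2164 > 0 → [0.859375, 0.875]
midpoint 0.8671875: g = 0.0666 > 0 → [0.8671875, 0.875]

++-++++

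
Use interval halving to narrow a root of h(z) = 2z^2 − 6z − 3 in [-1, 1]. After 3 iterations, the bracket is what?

[-0.5, -0.25]

midpoint 0: h = -3 < 0 → [-1, 0]
midpoint -0.5: h = 0.5 > 0 → [-0.5, 0]
midpoint -0.25: h = -1.375 < 0 → [-0.5, -0.25]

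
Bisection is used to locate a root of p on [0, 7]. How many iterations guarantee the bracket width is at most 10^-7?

Width after n steps is 7/2^n. Need 2^n ≥ 7/10^-7 = 70000000.
2^26 = 67108864 < 70000000 ≤ 2^27 = 134217728, so n = 27.

27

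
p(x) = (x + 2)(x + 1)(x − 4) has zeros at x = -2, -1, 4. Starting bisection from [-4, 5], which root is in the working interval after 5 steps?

4

midpoint 0.5: p = -13.125 < 0 → [0.5, 5]
midpoint 2.75: p = -22.265625 < 0 → [2.75, 5]
midpoint 3.875: p = -3.580078 < 0 → [3.875, 5]
midpoint 4.4375: p = 15.3142 > 0 → [3.875, 4.4375]
midpoint 4.15625: p = 4.9599 > 0 → [3.875, 4.15625]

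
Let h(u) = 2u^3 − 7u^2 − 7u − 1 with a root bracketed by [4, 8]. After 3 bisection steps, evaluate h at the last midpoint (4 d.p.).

m = 6, h(m) = 137 (+); new bracket [4, 6]
m = 5, h(m) = 39 (+); new bracket [4, 5]
m = 4.5, h(m) = 8 (+); new bracket [4, 4.5]

8.0000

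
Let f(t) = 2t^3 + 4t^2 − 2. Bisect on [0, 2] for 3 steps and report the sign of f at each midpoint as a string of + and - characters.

f(1) = 4 > 0, so the root lies in [0, 1]
f(0.5) = -0.75 < 0, so the root lies in [0.5, 1]
f(0.75) = 1.09375 > 0, so the root lies in [0.5, 0.75]

+-+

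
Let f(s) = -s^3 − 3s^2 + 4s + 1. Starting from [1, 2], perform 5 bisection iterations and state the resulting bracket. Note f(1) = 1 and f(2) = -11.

f(1.5) = -3.125 < 0, so the root lies in [1, 1.5]
f(1.25) = -0.640625 < 0, so the root lies in [1, 1.25]
f(1.125) = 0.279297 > 0, so the root lies in [1.125, 1.25]
f(1.1875) = -0.155 < 0, so the root lies in [1.125, 1.1875]
f(1.15625) = 0.0685 > 0, so the root lies in [1.15625, 1.1875]

[1.15625, 1.1875]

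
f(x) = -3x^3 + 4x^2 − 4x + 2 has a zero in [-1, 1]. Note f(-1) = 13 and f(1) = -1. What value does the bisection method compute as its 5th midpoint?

f(0) = 2 > 0, so the root lies in [0, 1]
f(0.5) = 0.625 > 0, so the root lies in [0.5, 1]
f(0.75) = -0.015625 < 0, so the root lies in [0.5, 0.75]
f(0.625) = 0.3301 > 0, so the root lies in [0.625, 0.75]
f(0.6875) = 0.1658 > 0, so the root lies in [0.6875, 0.75]

0.6875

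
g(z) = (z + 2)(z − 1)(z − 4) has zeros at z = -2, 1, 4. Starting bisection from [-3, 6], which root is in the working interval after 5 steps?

4

z = 1.5 gives g = -4.375, negative; keep [1.5, 6]
z = 3.75 gives g = -3.953125, negative; keep [3.75, 6]
z = 4.875 gives g = 23.310547, positive; keep [3.75, 4.875]
z = 4.3125 gives g = 6.5344, positive; keep [3.75, 4.3125]
z = 4.03125 gives g = 0.5713, positive; keep [3.75, 4.03125]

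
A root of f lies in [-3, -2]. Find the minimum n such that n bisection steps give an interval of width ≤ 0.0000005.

Width after n steps is 1/2^n. Need 2^n ≥ 1/0.0000005 = 2000000.
2^20 = 1048576 < 2000000 ≤ 2^21 = 2097152, so n = 21.

21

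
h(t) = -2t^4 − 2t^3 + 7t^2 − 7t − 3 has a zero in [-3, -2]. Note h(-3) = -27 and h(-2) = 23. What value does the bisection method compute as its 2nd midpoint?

t = -2.5 gives h = 11.375, positive; keep [-3, -2.5]
t = -2.75 gives h = -3.601562, negative; keep [-2.75, -2.5]

-2.75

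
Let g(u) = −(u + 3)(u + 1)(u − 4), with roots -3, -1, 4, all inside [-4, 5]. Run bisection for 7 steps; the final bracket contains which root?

4

m = 0.5, g(m) = 18.375 (+); new bracket [0.5, 5]
m = 2.75, g(m) = 26.953125 (+); new bracket [2.75, 5]
m = 3.875, g(m) = 4.189453 (+); new bracket [3.875, 5]
m = 4.4375, g(m) = -17.6931 (−); new bracket [3.875, 4.4375]
m = 4.15625, g(m) = -5.7655 (−); new bracket [3.875, 4.15625]
m = 4.015625, g(m) = -0.5498 (−); new bracket [3.875, 4.015625]
m = 3.9453125, g(m) = 1.8783 (+); new bracket [3.9453125, 4.015625]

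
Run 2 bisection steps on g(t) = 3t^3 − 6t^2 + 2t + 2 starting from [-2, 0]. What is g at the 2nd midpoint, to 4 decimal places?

-0.8750

t = -1 gives g = -9, negative; keep [-1, 0]
t = -0.5 gives g = -0.875, negative; keep [-0.5, 0]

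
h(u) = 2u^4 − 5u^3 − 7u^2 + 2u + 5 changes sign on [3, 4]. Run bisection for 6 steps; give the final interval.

u = 3.5 gives h = 12, positive; keep [3, 3.5]
u = 3.25 gives h = -10.945312, negative; keep [3.25, 3.5]
u = 3.375 gives h = -0.708496, negative; keep [3.375, 3.5]
u = 3.4375 gives h = 5.3206, positive; keep [3.375, 3.4375]
u = 3.40625 gives h = 2.2268, positive; keep [3.375, 3.40625]
u = 3.390625 gives h = 0.7396, positive; keep [3.375, 3.390625]

[3.375, 3.390625]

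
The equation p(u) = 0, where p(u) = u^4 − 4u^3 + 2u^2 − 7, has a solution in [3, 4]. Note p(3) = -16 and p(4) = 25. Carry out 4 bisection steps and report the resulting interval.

[3.5625, 3.625]

midpoint 3.5: p = -3.9375 < 0 → [3.5, 4]
midpoint 3.75: p = 7.941406 > 0 → [3.5, 3.75]
midpoint 3.625: p = 1.418213 > 0 → [3.5, 3.625]
midpoint 3.5625: p = -1.3979 < 0 → [3.5625, 3.625]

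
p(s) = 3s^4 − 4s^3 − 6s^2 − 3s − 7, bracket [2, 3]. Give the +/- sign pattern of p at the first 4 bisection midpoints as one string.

+---

s = 2.5 gives p = 2.6875, positive; keep [2, 2.5]
s = 2.25 gives p = -12.800781, negative; keep [2.25, 2.5]
s = 2.375 gives p = -6.104736, negative; keep [2.375, 2.5]
s = 2.4375 gives p = -1.9887, negative; keep [2.4375, 2.5]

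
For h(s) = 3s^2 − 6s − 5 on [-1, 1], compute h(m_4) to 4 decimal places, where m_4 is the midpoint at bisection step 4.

-0.0781

m = 0, h(m) = -5 (−); new bracket [-1, 0]
m = -0.5, h(m) = -1.25 (−); new bracket [-1, -0.5]
m = -0.75, h(m) = 1.1875 (+); new bracket [-0.75, -0.5]
m = -0.625, h(m) = -0.0781 (−); new bracket [-0.75, -0.625]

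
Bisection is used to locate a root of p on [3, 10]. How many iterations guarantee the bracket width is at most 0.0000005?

24

Width after n steps is 7/2^n. Need 2^n ≥ 7/0.0000005 = 14000000.
2^23 = 8388608 < 14000000 ≤ 2^24 = 16777216, so n = 24.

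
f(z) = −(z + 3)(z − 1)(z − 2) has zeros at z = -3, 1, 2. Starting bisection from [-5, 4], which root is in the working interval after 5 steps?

m = -0.5, f(m) = -9.375 (−); new bracket [-5, -0.5]
m = -2.75, f(m) = -4.453125 (−); new bracket [-5, -2.75]
m = -3.875, f(m) = 25.060547 (+); new bracket [-3.875, -2.75]
m = -3.3125, f(m) = 7.1594 (+); new bracket [-3.3125, -2.75]
m = -3.03125, f(m) = 0.6338 (+); new bracket [-3.03125, -2.75]

-3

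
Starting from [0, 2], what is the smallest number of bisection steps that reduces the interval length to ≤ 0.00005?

Width after n steps is 2/2^n. Need 2^n ≥ 2/0.00005 = 40000.
2^15 = 32768 < 40000 ≤ 2^16 = 65536, so n = 16.

16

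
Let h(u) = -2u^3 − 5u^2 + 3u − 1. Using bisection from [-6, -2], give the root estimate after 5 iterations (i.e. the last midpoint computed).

-3.125

u = -4 gives h = 35, positive; keep [-4, -2]
u = -3 gives h = -1, negative; keep [-4, -3]
u = -3.5 gives h = 13, positive; keep [-3.5, -3]
u = -3.25 gives h = 5.0938, positive; keep [-3.25, -3]
u = -3.125 gives h = 1.832, positive; keep [-3.125, -3]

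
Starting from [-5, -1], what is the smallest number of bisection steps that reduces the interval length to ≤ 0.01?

9

Width after n steps is 4/2^n. Need 2^n ≥ 4/0.01 = 400.
2^8 = 256 < 400 ≤ 2^9 = 512, so n = 9.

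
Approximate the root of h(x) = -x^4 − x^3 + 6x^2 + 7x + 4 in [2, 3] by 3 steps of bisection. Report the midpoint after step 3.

2.625

midpoint 2.5: h = 4.3125 > 0 → [2.5, 3]
midpoint 2.75: h = -9.363281 < 0 → [2.5, 2.75]
midpoint 2.625: h = -1.849854 < 0 → [2.5, 2.625]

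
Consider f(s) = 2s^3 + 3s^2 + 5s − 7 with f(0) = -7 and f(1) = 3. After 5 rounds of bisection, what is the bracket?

[0.78125, 0.8125]

f(0.5) = -3.5 < 0, so the root lies in [0.5, 1]
f(0.75) = -0.71875 < 0, so the root lies in [0.75, 1]
f(0.875) = 1.011719 > 0, so the root lies in [0.75, 0.875]
f(0.8125) = 0.1157 > 0, so the root lies in [0.75, 0.8125]
f(0.78125) = -0.309 < 0, so the root lies in [0.78125, 0.8125]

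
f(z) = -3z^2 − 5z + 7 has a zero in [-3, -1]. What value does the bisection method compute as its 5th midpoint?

z = -2 gives f = 5, positive; keep [-3, -2]
z = -2.5 gives f = 0.75, positive; keep [-3, -2.5]
z = -2.75 gives f = -1.9375, negative; keep [-2.75, -2.5]
z = -2.625 gives f = -0.5469, negative; keep [-2.625, -2.5]
z = -2.5625 gives f = 0.1133, positive; keep [-2.625, -2.5625]

-2.5625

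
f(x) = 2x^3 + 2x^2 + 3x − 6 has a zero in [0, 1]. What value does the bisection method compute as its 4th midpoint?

m = 0.5, f(m) = -3.75 (−); new bracket [0.5, 1]
m = 0.75, f(m) = -1.78125 (−); new bracket [0.75, 1]
m = 0.875, f(m) = -0.503906 (−); new bracket [0.875, 1]
m = 0.9375, f(m) = 0.2183 (+); new bracket [0.875, 0.9375]

0.9375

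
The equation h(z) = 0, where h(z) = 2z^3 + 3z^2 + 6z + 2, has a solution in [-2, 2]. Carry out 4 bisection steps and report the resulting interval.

[-0.5, -0.25]

m = 0, h(m) = 2 (+); new bracket [-2, 0]
m = -1, h(m) = -3 (−); new bracket [-1, 0]
m = -0.5, h(m) = -0.5 (−); new bracket [-0.5, 0]
m = -0.25, h(m) = 0.6562 (+); new bracket [-0.5, -0.25]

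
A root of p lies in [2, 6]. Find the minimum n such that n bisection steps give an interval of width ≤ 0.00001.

Width after n steps is 4/2^n. Need 2^n ≥ 4/0.00001 = 400000.
2^18 = 262144 < 400000 ≤ 2^19 = 524288, so n = 19.

19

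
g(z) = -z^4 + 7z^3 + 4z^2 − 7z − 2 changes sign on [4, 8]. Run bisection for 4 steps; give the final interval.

z = 6 gives g = 316, positive; keep [6, 8]
z = 7 gives g = 145, positive; keep [7, 8]
z = 7.5 gives g = -40.4375, negative; keep [7, 7.5]
z = 7.25 gives g = 62.2305, positive; keep [7.25, 7.5]

[7.25, 7.5]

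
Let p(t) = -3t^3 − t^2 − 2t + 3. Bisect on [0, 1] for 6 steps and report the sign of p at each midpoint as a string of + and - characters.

+-++-+

midpoint 0.5: p = 1.375 > 0 → [0.5, 1]
midpoint 0.75: p = -0.328125 < 0 → [0.5, 0.75]
midpoint 0.625: p = 0.626953 > 0 → [0.625, 0.75]
midpoint 0.6875: p = 0.1775 > 0 → [0.6875, 0.75]
midpoint 0.71875: p = -0.068 < 0 → [0.6875, 0.71875]
midpoint 0.703125: p = 0.0565 > 0 → [0.703125, 0.71875]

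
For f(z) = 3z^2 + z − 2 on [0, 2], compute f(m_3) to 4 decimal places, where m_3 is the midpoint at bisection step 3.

midpoint 1: f = 2 > 0 → [0, 1]
midpoint 0.5: f = -0.75 < 0 → [0.5, 1]
midpoint 0.75: f = 0.4375 > 0 → [0.5, 0.75]

0.4375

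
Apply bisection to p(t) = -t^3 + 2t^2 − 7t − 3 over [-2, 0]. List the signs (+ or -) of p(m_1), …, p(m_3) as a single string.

m = -1, p(m) = 7 (+); new bracket [-1, 0]
m = -0.5, p(m) = 1.125 (+); new bracket [-0.5, 0]
m = -0.25, p(m) = -1.109375 (−); new bracket [-0.5, -0.25]

++-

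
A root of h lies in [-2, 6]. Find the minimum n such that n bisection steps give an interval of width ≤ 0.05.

Width after n steps is 8/2^n. Need 2^n ≥ 8/0.05 = 160.
2^7 = 128 < 160 ≤ 2^8 = 256, so n = 8.

8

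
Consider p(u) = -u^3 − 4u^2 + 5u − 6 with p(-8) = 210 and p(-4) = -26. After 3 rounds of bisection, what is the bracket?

[-5.5, -5]

p(-6) = 36 > 0, so the root lies in [-6, -4]
p(-5) = -6 < 0, so the root lies in [-6, -5]
p(-5.5) = 11.875 > 0, so the root lies in [-5.5, -5]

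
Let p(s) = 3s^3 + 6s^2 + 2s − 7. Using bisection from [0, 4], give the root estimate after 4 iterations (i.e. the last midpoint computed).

0.75

s = 2 gives p = 45, positive; keep [0, 2]
s = 1 gives p = 4, positive; keep [0, 1]
s = 0.5 gives p = -4.125, negative; keep [0.5, 1]
s = 0.75 gives p = -0.8594, negative; keep [0.75, 1]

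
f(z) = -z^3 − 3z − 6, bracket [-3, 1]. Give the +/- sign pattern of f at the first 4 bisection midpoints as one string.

-++-

z = -1 gives f = -2, negative; keep [-3, -1]
z = -2 gives f = 8, positive; keep [-2, -1]
z = -1.5 gives f = 1.875, positive; keep [-1.5, -1]
z = -1.25 gives f = -0.2969, negative; keep [-1.5, -1.25]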